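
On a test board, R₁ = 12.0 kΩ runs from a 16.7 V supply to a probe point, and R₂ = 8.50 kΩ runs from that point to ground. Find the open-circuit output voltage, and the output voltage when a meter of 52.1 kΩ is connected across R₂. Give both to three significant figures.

Unloaded: 6.92 V; loaded: 6.32 V

Open-circuit: V = 16.7 × 8.50/(12.0 + 8.50) = 6.92 V.
With the load, R₂ becomes R₂‖R_L = 7.308 kΩ, so V = 16.7 × 7.308/19.31 = 6.32 V.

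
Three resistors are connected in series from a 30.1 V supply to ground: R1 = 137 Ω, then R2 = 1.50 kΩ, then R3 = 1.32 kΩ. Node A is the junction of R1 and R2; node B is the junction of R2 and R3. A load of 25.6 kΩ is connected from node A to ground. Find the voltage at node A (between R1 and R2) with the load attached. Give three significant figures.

Below node A the series string R2+R3 = 2820 Ω sits in parallel with the 25600 Ω load: 2540 Ω.
V_A = 30.1 × 2540/(137 + 2540) = 28.6 V.

V ≈ 28.6 V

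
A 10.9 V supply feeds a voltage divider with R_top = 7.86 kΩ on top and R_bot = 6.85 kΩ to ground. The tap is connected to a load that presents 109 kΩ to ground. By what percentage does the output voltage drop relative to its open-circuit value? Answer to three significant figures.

3.25 %

The divider's output (Thévenin) resistance is R_top‖R_bot = 3.660 kΩ.
Fractional drop under load = R_th/(R_th + R_L) = 3.660 / (3.660 + 109) = 0.03249.
So the output falls by 3.25 %.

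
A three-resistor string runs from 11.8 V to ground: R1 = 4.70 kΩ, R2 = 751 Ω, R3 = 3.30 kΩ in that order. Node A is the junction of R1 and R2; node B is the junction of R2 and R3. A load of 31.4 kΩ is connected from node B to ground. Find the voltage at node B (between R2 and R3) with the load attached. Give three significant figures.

At node B, R3 is in parallel with the load: R3‖R_L = 2986 Ω.
Below node A the resistance is R2 + (R3‖R_L) = 3737 Ω, so V_A = 11.8 × 3737/8437 = 5.227 V.
Then V_B = V_A × (R3‖R_L)/(R2 + R3‖R_L) = 5.227 × 2986/3737 = 4.18 V.

V ≈ 4.18 V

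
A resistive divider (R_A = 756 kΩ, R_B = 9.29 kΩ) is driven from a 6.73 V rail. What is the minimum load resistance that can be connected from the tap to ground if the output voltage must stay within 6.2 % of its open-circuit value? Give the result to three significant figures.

Output resistance R_th = R_A‖R_B = (756 × 9.29)/765.3 = 9.177 kΩ.
The fractional drop is R_th/(R_th + R_L); requiring this ≤ 0.0620 gives R_L ≥ R_th(1/0.0620 − 1) = 9.177 × 15.13 = 139 kΩ.

R_L(min) ≈ 139 kΩ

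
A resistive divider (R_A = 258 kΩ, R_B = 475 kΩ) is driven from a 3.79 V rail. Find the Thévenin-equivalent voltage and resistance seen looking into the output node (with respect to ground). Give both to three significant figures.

V_th is the open-circuit tap voltage: 3.79 × 475/(258 + 475) = 2.46 V.
With the supply zeroed, R_A and R_B appear in parallel from the tap: R_th = R_A‖R_B = (258 × 475)/733.0 = 167 kΩ.

V_th = 2.46 V, R_th = 167 kΩ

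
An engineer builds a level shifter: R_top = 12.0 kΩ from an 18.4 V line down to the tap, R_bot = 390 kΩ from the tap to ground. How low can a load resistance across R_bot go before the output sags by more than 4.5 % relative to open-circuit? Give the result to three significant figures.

R_L(min) ≈ 247 kΩ

Output resistance R_th = R_top‖R_bot = (12.0 × 390)/402.0 = 11.64 kΩ.
The fractional drop is R_th/(R_th + R_L); requiring this ≤ 0.0450 gives R_L ≥ R_th(1/0.0450 − 1) = 11.64 × 21.22 = 247 kΩ.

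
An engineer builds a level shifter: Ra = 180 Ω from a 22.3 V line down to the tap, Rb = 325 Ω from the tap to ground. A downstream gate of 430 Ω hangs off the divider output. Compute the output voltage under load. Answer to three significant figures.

V_out ≈ 11.3 V

The load sits in parallel with Rb: Rb‖R_L = (325 × 430) / (325 + 430) = 185.1 Ω.
V_out = 22.3 × 185.1 / (180 + 185.1) = 22.3 × 185.1/365.1 = 11.3 V.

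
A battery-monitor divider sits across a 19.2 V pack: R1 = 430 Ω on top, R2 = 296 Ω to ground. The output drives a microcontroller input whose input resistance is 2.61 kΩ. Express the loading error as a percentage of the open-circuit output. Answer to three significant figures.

The divider's output (Thévenin) resistance is R1‖R2 = 175.3 Ω.
Fractional drop under load = R_th/(R_th + R_L) = 175.3 / (175.3 + 2610) = 0.06294.
So the output falls by 6.29 %.

6.29 %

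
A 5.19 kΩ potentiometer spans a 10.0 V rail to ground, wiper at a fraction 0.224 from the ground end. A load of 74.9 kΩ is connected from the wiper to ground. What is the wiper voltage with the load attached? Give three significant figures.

The wiper splits the pot into (1−α)R = 4.027 kΩ above and αR = 1.163 kΩ below.
Lower section ‖ load = 1.145 kΩ.
V_wiper = 10.0 × 1.145/(4.027 + 1.145) = 2.21 V.

V ≈ 2.21 V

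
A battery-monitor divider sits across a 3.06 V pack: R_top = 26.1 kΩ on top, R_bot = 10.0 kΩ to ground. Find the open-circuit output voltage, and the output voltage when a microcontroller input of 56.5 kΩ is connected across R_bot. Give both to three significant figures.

Open-circuit: V = 3.06 × 10.0/(26.1 + 10.0) = 0.848 V.
With the load, R_bot becomes R_bot‖R_L = 8.496 kΩ, so V = 3.06 × 8.496/34.60 = 0.751 V.

Unloaded: 0.848 V; loaded: 0.751 V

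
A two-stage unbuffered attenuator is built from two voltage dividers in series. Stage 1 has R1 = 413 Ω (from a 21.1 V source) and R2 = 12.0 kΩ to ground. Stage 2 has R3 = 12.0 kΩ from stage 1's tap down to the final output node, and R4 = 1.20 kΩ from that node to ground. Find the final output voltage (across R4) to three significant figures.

Stage 2 presents R3+R4 = 13200 Ω as a load on stage 1's tap.
Stage 1's lower leg becomes R2‖(R3+R4) = 6286 Ω, so V_mid = 21.1 × 6286/6699 = 19.80 V.
Stage 2 is itself unloaded: V_out = V_mid × R4/(R3+R4) = 19.80 × 1200/13200 = 1.80 V.

V_out ≈ 1.80 V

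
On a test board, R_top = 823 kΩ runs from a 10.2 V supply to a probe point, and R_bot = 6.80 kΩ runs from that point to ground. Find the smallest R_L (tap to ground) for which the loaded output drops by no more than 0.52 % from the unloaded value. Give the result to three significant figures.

Output resistance R_th = R_top‖R_bot = (823 × 6.80)/829.8 = 6.744 kΩ.
The fractional drop is R_th/(R_th + R_L); requiring this ≤ 0.00520 gives R_L ≥ R_th(1/0.00520 − 1) = 6.744 × 191.3 = 1.29 MΩ.

R_L(min) ≈ 1.29 MΩ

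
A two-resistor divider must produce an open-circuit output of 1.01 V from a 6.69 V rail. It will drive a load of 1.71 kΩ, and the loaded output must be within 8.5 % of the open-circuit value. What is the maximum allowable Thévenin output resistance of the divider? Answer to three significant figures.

Loading drop = R_th/(R_th + R_L) ≤ 0.0850, so R_th ≤ R_L · ε/(1−ε) = 1.71 kΩ × 0.0850/0.9150 = 159 Ω.

R_th ≤ 159 Ω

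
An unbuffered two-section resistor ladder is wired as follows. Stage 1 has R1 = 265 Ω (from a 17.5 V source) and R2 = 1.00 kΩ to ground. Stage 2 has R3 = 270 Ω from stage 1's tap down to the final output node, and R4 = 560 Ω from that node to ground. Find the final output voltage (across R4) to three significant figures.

Stage 2 presents R3+R4 = 830.0 Ω as a load on stage 1's tap.
Stage 1's lower leg becomes R2‖(R3+R4) = 453.6 Ω, so V_mid = 17.5 × 453.6/718.6 = 11.05 V.
Stage 2 is itself unloaded: V_out = V_mid × R4/(R3+R4) = 11.05 × 560/830.0 = 7.45 V.

V_out ≈ 7.45 V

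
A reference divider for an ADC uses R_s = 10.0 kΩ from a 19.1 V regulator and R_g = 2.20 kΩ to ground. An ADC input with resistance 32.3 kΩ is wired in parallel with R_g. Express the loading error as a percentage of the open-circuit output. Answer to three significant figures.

5.29 %

The divider's output (Thévenin) resistance is R_s‖R_g = 1.803 kΩ.
Fractional drop under load = R_th/(R_th + R_L) = 1.803 / (1.803 + 32.3) = 0.05288.
So the output falls by 5.29 %.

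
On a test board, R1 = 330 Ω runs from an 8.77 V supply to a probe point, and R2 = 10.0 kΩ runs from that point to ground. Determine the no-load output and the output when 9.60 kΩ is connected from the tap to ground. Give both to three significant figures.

Open-circuit: V = 8.77 × 10000/(330 + 10000) = 8.49 V.
With the load, R2 becomes R2‖R_L = 4898 Ω, so V = 8.77 × 4898/5228 = 8.22 V.

Unloaded: 8.49 V; loaded: 8.22 V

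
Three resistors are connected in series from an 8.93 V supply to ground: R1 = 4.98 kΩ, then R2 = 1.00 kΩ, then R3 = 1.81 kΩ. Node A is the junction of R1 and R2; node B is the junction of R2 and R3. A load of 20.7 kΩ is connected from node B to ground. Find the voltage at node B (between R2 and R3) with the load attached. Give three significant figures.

At node B, R3 is in parallel with the load: R3‖R_L = 1.664 kΩ.
Below node A the resistance is R2 + (R3‖R_L) = 2.664 kΩ, so V_A = 8.93 × 2.664/7.644 = 3.113 V.
Then V_B = V_A × (R3‖R_L)/(R2 + R3‖R_L) = 3.113 × 1.664/2.664 = 1.94 V.

V ≈ 1.94 V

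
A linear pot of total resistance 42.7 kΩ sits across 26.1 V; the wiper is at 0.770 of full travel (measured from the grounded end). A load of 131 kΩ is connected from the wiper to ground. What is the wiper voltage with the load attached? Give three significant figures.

V ≈ 19.0 V

The wiper splits the pot into (1−α)R = 9.821 kΩ above and αR = 32.88 kΩ below.
Lower section ‖ load = 26.28 kΩ.
V_wiper = 26.1 × 26.28/(9.821 + 26.28) = 19.0 V.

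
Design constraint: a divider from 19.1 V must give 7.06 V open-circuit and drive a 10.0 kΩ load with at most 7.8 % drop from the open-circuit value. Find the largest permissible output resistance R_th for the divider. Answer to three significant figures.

Loading drop = R_th/(R_th + R_L) ≤ 0.0780, so R_th ≤ R_L · ε/(1−ε) = 10.0 kΩ × 0.0780/0.9220 = 846 Ω.

R_th ≤ 846 Ω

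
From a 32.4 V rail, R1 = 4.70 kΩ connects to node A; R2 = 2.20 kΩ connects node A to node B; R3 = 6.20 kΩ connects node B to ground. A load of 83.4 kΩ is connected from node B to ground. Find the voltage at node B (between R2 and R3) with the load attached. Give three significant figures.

V ≈ 14.8 V

At node B, R3 is in parallel with the load: R3‖R_L = 5.771 kΩ.
Below node A the resistance is R2 + (R3‖R_L) = 7.971 kΩ, so V_A = 32.4 × 7.971/12.67 = 20.38 V.
Then V_B = V_A × (R3‖R_L)/(R2 + R3‖R_L) = 20.38 × 5.771/7.971 = 14.8 V.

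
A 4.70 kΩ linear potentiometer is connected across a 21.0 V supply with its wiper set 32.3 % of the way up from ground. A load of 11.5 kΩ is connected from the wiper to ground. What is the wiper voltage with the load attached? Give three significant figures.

The wiper splits the pot into (1−α)R = 3.182 kΩ above and αR = 1.518 kΩ below.
Lower section ‖ load = 1.341 kΩ.
V_wiper = 21.0 × 1.341/(3.182 + 1.341) = 6.23 V.

V ≈ 6.23 V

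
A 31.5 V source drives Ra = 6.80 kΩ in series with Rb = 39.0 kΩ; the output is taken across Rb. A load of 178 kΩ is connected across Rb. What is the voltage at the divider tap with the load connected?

V_out ≈ 26.0 V

The load sits in parallel with Rb: Rb‖R_L = (39.0 × 178) / (39.0 + 178) = 31.99 kΩ.
V_out = 31.5 × 31.99 / (6.80 + 31.99) = 31.5 × 31.99/38.79 = 26.0 V.
(Unloaded it would have been 26.8 V.)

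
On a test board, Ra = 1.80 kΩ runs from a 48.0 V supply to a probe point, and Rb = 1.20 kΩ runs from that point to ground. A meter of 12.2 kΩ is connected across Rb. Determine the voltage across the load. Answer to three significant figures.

The load sits in parallel with Rb: Rb‖R_L = (1.20 × 12.2) / (1.20 + 12.2) = 1.093 kΩ.
V_out = 48.0 × 1.093 / (1.80 + 1.093) = 48.0 × 1.093/2.893 = 18.1 V.

V_out ≈ 18.1 V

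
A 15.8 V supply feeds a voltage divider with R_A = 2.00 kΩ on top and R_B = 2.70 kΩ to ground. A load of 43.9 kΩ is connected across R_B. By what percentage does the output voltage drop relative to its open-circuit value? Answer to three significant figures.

The divider's output (Thévenin) resistance is R_A‖R_B = 1.149 kΩ.
Fractional drop under load = R_th/(R_th + R_L) = 1.149 / (1.149 + 43.9) = 0.02550.
So the output falls by 2.55 %.

2.55 %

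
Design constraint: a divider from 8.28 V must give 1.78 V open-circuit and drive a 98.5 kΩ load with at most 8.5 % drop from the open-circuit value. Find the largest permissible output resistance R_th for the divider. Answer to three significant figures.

Loading drop = R_th/(R_th + R_L) ≤ 0.0850, so R_th ≤ R_L · ε/(1−ε) = 98.5 kΩ × 0.0850/0.9150 = 9.15 kΩ.

R_th ≤ 9.15 kΩ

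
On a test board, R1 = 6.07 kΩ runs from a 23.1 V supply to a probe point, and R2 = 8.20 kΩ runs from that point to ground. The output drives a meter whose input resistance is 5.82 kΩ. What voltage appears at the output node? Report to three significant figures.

V_out ≈ 8.30 V

The load sits in parallel with R2: R2‖R_L = (8.20 × 5.82) / (8.20 + 5.82) = 3.404 kΩ.
V_out = 23.1 × 3.404 / (6.07 + 3.404) = 23.1 × 3.404/9.474 = 8.30 V.
(Unloaded it would have been 13.3 V.)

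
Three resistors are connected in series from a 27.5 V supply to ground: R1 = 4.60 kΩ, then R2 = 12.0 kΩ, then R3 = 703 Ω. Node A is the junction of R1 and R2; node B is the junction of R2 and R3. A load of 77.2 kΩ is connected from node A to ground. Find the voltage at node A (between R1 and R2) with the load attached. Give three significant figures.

Below node A the series string R2+R3 = 12700 Ω sits in parallel with the 77200 Ω load: 10910 Ω.
V_A = 27.5 × 10910/(4600 + 10910) = 19.3 V.

V ≈ 19.3 V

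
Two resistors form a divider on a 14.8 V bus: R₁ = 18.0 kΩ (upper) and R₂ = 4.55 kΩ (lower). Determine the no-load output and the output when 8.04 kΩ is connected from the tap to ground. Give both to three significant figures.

Unloaded: 2.99 V; loaded: 2.06 V

Open-circuit: V = 14.8 × 4.55/(18.0 + 4.55) = 2.99 V.
With the load, R₂ becomes R₂‖R_L = 2.906 kΩ, so V = 14.8 × 2.906/20.91 = 2.06 V.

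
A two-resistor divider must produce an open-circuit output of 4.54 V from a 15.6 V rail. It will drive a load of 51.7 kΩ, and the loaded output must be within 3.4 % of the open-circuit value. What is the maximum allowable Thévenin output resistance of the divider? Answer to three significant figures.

Loading drop = R_th/(R_th + R_L) ≤ 0.0340, so R_th ≤ R_L · ε/(1−ε) = 51.7 kΩ × 0.0340/0.9660 = 1.82 kΩ.

R_th ≤ 1.82 kΩ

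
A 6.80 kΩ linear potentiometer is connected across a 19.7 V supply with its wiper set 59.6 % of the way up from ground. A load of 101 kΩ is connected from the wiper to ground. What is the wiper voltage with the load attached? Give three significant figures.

V ≈ 11.6 V

The wiper splits the pot into (1−α)R = 2.747 kΩ above and αR = 4.053 kΩ below.
Lower section ‖ load = 3.896 kΩ.
V_wiper = 19.7 × 3.896/(2.747 + 3.896) = 11.6 V.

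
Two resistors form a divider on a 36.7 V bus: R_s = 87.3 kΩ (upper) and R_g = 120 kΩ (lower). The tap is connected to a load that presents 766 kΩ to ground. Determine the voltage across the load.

The load sits in parallel with R_g: R_g‖R_L = (120 × 766) / (120 + 766) = 103.7 kΩ.
V_out = 36.7 × 103.7 / (87.3 + 103.7) = 36.7 × 103.7/191.0 = 19.9 V.

V_out ≈ 19.9 V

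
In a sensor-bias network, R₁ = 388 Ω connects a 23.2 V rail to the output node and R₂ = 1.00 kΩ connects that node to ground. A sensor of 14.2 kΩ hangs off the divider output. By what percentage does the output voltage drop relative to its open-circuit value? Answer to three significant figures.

The divider's output (Thévenin) resistance is R₁‖R₂ = 279.5 Ω.
Fractional drop under load = R_th/(R_th + R_L) = 279.5 / (279.5 + 14200) = 0.01931.
So the output falls by 1.93 %.

1.93 %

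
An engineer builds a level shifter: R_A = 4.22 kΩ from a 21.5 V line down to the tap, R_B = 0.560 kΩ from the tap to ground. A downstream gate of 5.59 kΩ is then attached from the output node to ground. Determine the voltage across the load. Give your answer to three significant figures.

V_out ≈ 2.31 V

The load sits in parallel with R_B: R_B‖R_L = (560 × 5590) / (560 + 5590) = 509.0 Ω.
V_out = 21.5 × 509.0 / (4220 + 509.0) = 21.5 × 509.0/4729 = 2.31 V.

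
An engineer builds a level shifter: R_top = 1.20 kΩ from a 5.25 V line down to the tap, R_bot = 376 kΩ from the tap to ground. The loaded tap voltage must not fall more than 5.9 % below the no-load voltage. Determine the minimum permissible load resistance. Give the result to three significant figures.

R_L(min) ≈ 19.1 kΩ

Output resistance R_th = R_top‖R_bot = (1.20 × 376)/377.2 = 1.196 kΩ.
The fractional drop is R_th/(R_th + R_L); requiring this ≤ 0.0590 gives R_L ≥ R_th(1/0.0590 − 1) = 1.196 × 15.95 = 19.1 kΩ.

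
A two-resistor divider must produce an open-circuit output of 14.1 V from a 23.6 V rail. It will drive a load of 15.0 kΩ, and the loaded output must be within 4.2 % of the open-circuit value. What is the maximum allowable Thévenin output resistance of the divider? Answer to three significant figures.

Loading drop = R_th/(R_th + R_L) ≤ 0.0420, so R_th ≤ R_L · ε/(1−ε) = 15.0 kΩ × 0.0420/0.9580 = 658 Ω.
(Any R1, R2 with R2/(R1+R2) = 0.597 and R1‖R2 ≤ 658 Ω will meet the spec.)

R_th ≤ 658 Ω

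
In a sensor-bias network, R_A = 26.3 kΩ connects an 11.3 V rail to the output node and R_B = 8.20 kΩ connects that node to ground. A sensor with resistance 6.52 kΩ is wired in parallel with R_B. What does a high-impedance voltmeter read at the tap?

V_out ≈ 1.37 V

The load sits in parallel with R_B: R_B‖R_L = (8.20 × 6.52) / (8.20 + 6.52) = 3.632 kΩ.
V_out = 11.3 × 3.632 / (26.3 + 3.632) = 11.3 × 3.632/29.93 = 1.37 V.
(Unloaded it would have been 2.69 V.)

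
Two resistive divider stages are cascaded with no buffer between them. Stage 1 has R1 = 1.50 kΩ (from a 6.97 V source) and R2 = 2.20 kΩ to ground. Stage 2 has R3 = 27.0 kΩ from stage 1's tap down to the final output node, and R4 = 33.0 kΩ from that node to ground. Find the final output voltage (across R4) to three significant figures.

V_out ≈ 2.25 V

Stage 2 presents R3+R4 = 60.00 kΩ as a load on stage 1's tap.
Stage 1's lower leg becomes R2‖(R3+R4) = 2.122 kΩ, so V_mid = 6.97 × 2.122/3.622 = 4.084 V.
Stage 2 is itself unloaded: V_out = V_mid × R4/(R3+R4) = 4.084 × 33.0/60.00 = 2.25 V.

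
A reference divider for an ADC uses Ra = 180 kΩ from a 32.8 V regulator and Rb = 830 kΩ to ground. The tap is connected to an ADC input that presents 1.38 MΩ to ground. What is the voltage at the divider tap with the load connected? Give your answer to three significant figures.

The load sits in parallel with Rb: Rb‖R_L = (830 × 1380) / (830 + 1380) = 518.3 kΩ.
V_out = 32.8 × 518.3 / (180 + 518.3) = 32.8 × 518.3/698.3 = 24.3 V.

V_out ≈ 24.3 V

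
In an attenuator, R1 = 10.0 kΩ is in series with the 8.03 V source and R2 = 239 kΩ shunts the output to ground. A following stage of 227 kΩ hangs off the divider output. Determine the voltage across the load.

V_out ≈ 7.39 V

The load sits in parallel with R2: R2‖R_L = (239 × 227) / (239 + 227) = 116.4 kΩ.
V_out = 8.03 × 116.4 / (10.0 + 116.4) = 8.03 × 116.4/126.4 = 7.39 V.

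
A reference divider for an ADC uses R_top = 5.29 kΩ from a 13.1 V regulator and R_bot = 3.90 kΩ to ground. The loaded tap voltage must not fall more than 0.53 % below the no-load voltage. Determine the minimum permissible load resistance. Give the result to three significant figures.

R_L(min) ≈ 421 kΩ

Output resistance R_th = R_top‖R_bot = (5.29 × 3.90)/9.190 = 2.245 kΩ.
The fractional drop is R_th/(R_th + R_L); requiring this ≤ 0.00530 gives R_L ≥ R_th(1/0.00530 − 1) = 2.245 × 187.7 = 421 kΩ.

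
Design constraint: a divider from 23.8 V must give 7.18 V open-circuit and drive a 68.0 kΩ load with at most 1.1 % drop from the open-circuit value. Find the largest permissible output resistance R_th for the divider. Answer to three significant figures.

Loading drop = R_th/(R_th + R_L) ≤ 0.0110, so R_th ≤ R_L · ε/(1−ε) = 68.0 kΩ × 0.0110/0.9890 = 756 Ω.
(Any R1, R2 with R2/(R1+R2) = 0.302 and R1‖R2 ≤ 756 Ω will meet the spec.)

R_th ≤ 756 Ω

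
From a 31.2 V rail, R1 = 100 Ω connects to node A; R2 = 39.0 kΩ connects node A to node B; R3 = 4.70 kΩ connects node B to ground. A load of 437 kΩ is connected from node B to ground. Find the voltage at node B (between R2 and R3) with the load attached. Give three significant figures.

V ≈ 3.32 V

At node B, R3 is in parallel with the load: R3‖R_L = 4650 Ω.
Below node A the resistance is R2 + (R3‖R_L) = 43650 Ω, so V_A = 31.2 × 43650/43750 = 31.13 V.
Then V_B = V_A × (R3‖R_L)/(R2 + R3‖R_L) = 31.13 × 4650/43650 = 3.32 V.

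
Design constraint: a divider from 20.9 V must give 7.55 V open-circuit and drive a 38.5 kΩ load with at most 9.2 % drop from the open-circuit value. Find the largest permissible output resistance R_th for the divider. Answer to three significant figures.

Loading drop = R_th/(R_th + R_L) ≤ 0.0920, so R_th ≤ R_L · ε/(1−ε) = 38.5 kΩ × 0.0920/0.9080 = 3.90 kΩ.
(Any R1, R2 with R2/(R1+R2) = 0.361 and R1‖R2 ≤ 3.90 kΩ will meet the spec.)

R_th ≤ 3.90 kΩ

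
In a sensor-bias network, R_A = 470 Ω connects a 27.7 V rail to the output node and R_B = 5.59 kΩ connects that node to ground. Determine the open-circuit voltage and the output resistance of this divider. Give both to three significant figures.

V_th = 25.6 V, R_th = 434 Ω

V_th is the open-circuit tap voltage: 27.7 × 5590/(470 + 5590) = 25.6 V.
With the supply zeroed, R_A and R_B appear in parallel from the tap: R_th = R_A‖R_B = (470 × 5590)/6060 = 434 Ω.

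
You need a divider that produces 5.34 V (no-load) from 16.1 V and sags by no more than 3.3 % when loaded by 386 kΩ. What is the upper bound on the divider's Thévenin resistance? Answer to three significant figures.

Loading drop = R_th/(R_th + R_L) ≤ 0.0330, so R_th ≤ R_L · ε/(1−ε) = 386 kΩ × 0.0330/0.9670 = 13.2 kΩ.
(Any R1, R2 with R2/(R1+R2) = 0.332 and R1‖R2 ≤ 13.2 kΩ will meet the spec.)

R_th ≤ 13.2 kΩ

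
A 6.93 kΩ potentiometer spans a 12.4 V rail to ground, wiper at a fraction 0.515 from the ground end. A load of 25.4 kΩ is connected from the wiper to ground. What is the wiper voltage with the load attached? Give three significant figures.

V ≈ 5.98 V

The wiper splits the pot into (1−α)R = 3.361 kΩ above and αR = 3.569 kΩ below.
Lower section ‖ load = 3.129 kΩ.
V_wiper = 12.4 × 3.129/(3.361 + 3.129) = 5.98 V.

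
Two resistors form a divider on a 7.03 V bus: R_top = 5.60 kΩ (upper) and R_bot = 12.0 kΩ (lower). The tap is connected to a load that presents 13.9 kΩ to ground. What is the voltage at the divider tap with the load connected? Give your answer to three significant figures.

The load sits in parallel with R_bot: R_bot‖R_L = (12.0 × 13.9) / (12.0 + 13.9) = 6.440 kΩ.
V_out = 7.03 × 6.440 / (5.60 + 6.440) = 7.03 × 6.440/12.04 = 3.76 V.
(Unloaded it would have been 4.79 V.)

V_out ≈ 3.76 V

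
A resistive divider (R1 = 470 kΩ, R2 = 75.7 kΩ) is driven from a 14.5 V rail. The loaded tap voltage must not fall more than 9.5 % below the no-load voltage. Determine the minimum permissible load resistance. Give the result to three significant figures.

R_L(min) ≈ 621 kΩ

Output resistance R_th = R1‖R2 = (470 × 75.7)/545.7 = 65.20 kΩ.
The fractional drop is R_th/(R_th + R_L); requiring this ≤ 0.0950 gives R_L ≥ R_th(1/0.0950 − 1) = 65.20 × 9.526 = 621 kΩ.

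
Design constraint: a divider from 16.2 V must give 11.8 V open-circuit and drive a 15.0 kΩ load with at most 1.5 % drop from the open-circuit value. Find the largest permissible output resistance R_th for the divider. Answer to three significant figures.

R_th ≤ 228 Ω

Loading drop = R_th/(R_th + R_L) ≤ 0.0150, so R_th ≤ R_L · ε/(1−ε) = 15.0 kΩ × 0.0150/0.9850 = 228 Ω.
(Any R1, R2 with R2/(R1+R2) = 0.728 and R1‖R2 ≤ 228 Ω will meet the spec.)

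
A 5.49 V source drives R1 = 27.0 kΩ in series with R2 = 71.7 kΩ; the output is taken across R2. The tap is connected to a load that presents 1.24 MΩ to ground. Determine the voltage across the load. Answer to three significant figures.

The load sits in parallel with R2: R2‖R_L = (71.7 × 1240) / (71.7 + 1240) = 67.78 kΩ.
V_out = 5.49 × 67.78 / (27.0 + 67.78) = 5.49 × 67.78/94.78 = 3.93 V.
(Unloaded it would have been 3.99 V.)

V_out ≈ 3.93 V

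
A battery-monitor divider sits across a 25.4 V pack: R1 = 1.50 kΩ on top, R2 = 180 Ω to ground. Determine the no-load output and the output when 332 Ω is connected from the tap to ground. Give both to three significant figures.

Unloaded: 2.72 V; loaded: 1.83 V

Open-circuit: V = 25.4 × 180/(1500 + 180) = 2.72 V.
With the load, R2 becomes R2‖R_L = 116.7 Ω, so V = 25.4 × 116.7/1617 = 1.83 V.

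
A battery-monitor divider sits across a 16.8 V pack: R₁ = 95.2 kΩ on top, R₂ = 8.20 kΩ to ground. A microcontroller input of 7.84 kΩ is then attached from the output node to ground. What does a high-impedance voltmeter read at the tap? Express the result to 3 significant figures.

The load sits in parallel with R₂: R₂‖R_L = (8.20 × 7.84) / (8.20 + 7.84) = 4.008 kΩ.
V_out = 16.8 × 4.008 / (95.2 + 4.008) = 16.8 × 4.008/99.21 = 0.679 V.

V_out ≈ 0.679 V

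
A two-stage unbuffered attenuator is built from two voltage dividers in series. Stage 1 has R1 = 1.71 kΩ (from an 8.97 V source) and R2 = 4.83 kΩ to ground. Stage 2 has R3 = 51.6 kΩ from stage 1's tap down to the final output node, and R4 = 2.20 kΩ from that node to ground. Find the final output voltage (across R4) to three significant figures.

V_out ≈ 0.265 V

Stage 2 presents R3+R4 = 53.80 kΩ as a load on stage 1's tap.
Stage 1's lower leg becomes R2‖(R3+R4) = 4.432 kΩ, so V_mid = 8.97 × 4.432/6.142 = 6.473 V.
Stage 2 is itself unloaded: V_out = V_mid × R4/(R3+R4) = 6.473 × 2.20/53.80 = 0.265 V.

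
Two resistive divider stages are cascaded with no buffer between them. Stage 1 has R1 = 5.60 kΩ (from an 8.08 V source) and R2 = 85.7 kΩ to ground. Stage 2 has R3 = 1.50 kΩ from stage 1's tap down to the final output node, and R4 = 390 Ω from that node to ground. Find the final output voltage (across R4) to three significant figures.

V_out ≈ 0.414 V

Stage 2 presents R3+R4 = 1890 Ω as a load on stage 1's tap.
Stage 1's lower leg becomes R2‖(R3+R4) = 1849 Ω, so V_mid = 8.08 × 1849/7449 = 2.006 V.
Stage 2 is itself unloaded: V_out = V_mid × R4/(R3+R4) = 2.006 × 390/1890 = 0.414 V.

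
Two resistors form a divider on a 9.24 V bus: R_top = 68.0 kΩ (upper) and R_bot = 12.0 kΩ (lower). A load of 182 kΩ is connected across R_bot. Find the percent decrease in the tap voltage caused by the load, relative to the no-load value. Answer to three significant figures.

The divider's output (Thévenin) resistance is R_top‖R_bot = 10.20 kΩ.
Fractional drop under load = R_th/(R_th + R_L) = 10.20 / (10.20 + 182) = 0.05307.
So the output falls by 5.31 %.

5.31 %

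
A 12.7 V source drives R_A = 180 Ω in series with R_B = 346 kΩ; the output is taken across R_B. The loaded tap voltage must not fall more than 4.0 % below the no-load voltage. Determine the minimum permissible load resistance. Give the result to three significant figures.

R_L(min) ≈ 4.32 kΩ

Output resistance R_th = R_A‖R_B = (180 × 346000)/346200 = 179.9 Ω.
The fractional drop is R_th/(R_th + R_L); requiring this ≤ 0.0400 gives R_L ≥ R_th(1/0.0400 − 1) = 179.9 × 24.00 = 4.32 kΩ.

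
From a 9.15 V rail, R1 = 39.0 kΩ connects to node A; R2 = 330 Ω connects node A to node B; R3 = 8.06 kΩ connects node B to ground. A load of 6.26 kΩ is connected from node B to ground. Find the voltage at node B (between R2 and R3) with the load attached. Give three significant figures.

At node B, R3 is in parallel with the load: R3‖R_L = 3523 Ω.
Below node A the resistance is R2 + (R3‖R_L) = 3853 Ω, so V_A = 9.15 × 3853/42850 = 0.8228 V.
Then V_B = V_A × (R3‖R_L)/(R2 + R3‖R_L) = 0.8228 × 3523/3853 = 0.752 V.

V ≈ 0.752 V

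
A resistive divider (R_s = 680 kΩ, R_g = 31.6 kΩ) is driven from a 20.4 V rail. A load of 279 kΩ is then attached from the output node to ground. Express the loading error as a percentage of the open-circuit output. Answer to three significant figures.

9.77 %

Unloaded V = 20.4 × 31.6/711.6 = 0.90590 V.
Loaded: R_g‖R_L = 28.39 kΩ, giving V = 20.4 × 28.39/708.4 = 0.81743 V.
Drop = (0.90590 − 0.81743) / 0.90590 = 9.77 %.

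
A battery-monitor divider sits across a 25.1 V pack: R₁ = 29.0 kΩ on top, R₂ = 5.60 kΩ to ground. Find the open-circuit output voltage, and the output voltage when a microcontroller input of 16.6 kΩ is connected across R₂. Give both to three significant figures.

Open-circuit: V = 25.1 × 5.60/(29.0 + 5.60) = 4.06 V.
With the load, R₂ becomes R₂‖R_L = 4.187 kΩ, so V = 25.1 × 4.187/33.19 = 3.17 V.

Unloaded: 4.06 V; loaded: 3.17 V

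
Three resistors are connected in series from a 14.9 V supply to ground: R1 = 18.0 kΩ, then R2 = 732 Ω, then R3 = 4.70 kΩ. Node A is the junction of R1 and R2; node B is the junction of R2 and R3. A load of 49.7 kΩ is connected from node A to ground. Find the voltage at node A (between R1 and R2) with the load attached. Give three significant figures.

Below node A the series string R2+R3 = 5432 Ω sits in parallel with the 49700 Ω load: 4897 Ω.
V_A = 14.9 × 4897/(18000 + 4897) = 3.19 V.

V ≈ 3.19 V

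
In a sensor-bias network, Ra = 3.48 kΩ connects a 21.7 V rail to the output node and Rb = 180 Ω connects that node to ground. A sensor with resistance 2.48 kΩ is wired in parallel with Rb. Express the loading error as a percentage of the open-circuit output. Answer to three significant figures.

The divider's output (Thévenin) resistance is Ra‖Rb = 171.1 Ω.
Fractional drop under load = R_th/(R_th + R_L) = 171.1 / (171.1 + 2480) = 0.06456.
So the output falls by 6.46 %.

6.46 %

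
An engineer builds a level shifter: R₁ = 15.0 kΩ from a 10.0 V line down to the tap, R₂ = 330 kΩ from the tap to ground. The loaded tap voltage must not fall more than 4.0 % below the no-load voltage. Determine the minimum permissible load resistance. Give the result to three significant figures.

Output resistance R_th = R₁‖R₂ = (15.0 × 330)/345.0 = 14.35 kΩ.
The fractional drop is R_th/(R_th + R_L); requiring this ≤ 0.0400 gives R_L ≥ R_th(1/0.0400 − 1) = 14.35 × 24.00 = 344 kΩ.

R_L(min) ≈ 344 kΩ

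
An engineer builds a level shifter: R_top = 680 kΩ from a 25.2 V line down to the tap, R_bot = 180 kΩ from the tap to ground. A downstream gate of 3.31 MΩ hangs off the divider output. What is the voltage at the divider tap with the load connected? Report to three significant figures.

The load sits in parallel with R_bot: R_bot‖R_L = (180 × 3310) / (180 + 3310) = 170.7 kΩ.
V_out = 25.2 × 170.7 / (680 + 170.7) = 25.2 × 170.7/850.7 = 5.06 V.

V_out ≈ 5.06 V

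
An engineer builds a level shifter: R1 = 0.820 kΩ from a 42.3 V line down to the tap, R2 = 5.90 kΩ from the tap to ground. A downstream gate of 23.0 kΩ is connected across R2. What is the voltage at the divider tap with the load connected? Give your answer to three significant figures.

V_out ≈ 36.0 V

The load sits in parallel with R2: R2‖R_L = (5900 × 23000) / (5900 + 23000) = 4696 Ω.
V_out = 42.3 × 4696 / (820 + 4696) = 42.3 × 4696/5516 = 36.0 V.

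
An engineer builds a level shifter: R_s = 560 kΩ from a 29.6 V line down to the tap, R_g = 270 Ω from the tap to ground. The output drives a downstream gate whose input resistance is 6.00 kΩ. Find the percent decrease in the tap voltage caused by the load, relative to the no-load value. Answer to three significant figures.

4.30 %

The divider's output (Thévenin) resistance is R_s‖R_g = 269.9 Ω.
Fractional drop under load = R_th/(R_th + R_L) = 269.9 / (269.9 + 6000) = 0.04304.
So the output falls by 4.30 %.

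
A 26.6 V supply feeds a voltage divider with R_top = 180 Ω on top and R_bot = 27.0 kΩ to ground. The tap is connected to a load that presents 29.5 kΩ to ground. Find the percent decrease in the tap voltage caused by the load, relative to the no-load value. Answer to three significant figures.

0.602 %

The divider's output (Thévenin) resistance is R_top‖R_bot = 178.8 Ω.
Fractional drop under load = R_th/(R_th + R_L) = 178.8 / (178.8 + 29500) = 0.006025.
So the output falls by 0.602 %.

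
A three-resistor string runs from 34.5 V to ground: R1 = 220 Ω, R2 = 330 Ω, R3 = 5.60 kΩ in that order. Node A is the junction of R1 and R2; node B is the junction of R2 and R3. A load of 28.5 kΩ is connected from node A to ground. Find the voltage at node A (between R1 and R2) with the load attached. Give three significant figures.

V ≈ 33.0 V

Below node A the series string R2+R3 = 5930 Ω sits in parallel with the 28500 Ω load: 4909 Ω.
V_A = 34.5 × 4909/(220 + 4909) = 33.0 V.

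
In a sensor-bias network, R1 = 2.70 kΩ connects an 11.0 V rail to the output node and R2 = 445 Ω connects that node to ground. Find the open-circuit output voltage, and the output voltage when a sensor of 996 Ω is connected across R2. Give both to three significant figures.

Unloaded: 1.56 V; loaded: 1.12 V

Open-circuit: V = 11.0 × 445/(2700 + 445) = 1.56 V.
With the load, R2 becomes R2‖R_L = 307.6 Ω, so V = 11.0 × 307.6/3008 = 1.12 V.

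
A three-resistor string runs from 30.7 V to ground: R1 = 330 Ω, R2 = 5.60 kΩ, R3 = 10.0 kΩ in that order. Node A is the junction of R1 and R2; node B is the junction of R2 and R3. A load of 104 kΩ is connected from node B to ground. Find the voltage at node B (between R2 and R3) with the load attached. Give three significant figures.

At node B, R3 is in parallel with the load: R3‖R_L = 9123 Ω.
Below node A the resistance is R2 + (R3‖R_L) = 14720 Ω, so V_A = 30.7 × 14720/15050 = 30.03 V.
Then V_B = V_A × (R3‖R_L)/(R2 + R3‖R_L) = 30.03 × 9123/14720 = 18.6 V.

V ≈ 18.6 V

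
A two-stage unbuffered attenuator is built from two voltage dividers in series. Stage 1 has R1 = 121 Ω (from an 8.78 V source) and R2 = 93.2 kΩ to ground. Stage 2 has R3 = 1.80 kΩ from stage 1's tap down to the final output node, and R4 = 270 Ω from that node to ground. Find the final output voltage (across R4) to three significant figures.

Stage 2 presents R3+R4 = 2070 Ω as a load on stage 1's tap.
Stage 1's lower leg becomes R2‖(R3+R4) = 2025 Ω, so V_mid = 8.78 × 2025/2146 = 8.285 V.
Stage 2 is itself unloaded: V_out = V_mid × R4/(R3+R4) = 8.285 × 270/2070 = 1.08 V.

V_out ≈ 1.08 V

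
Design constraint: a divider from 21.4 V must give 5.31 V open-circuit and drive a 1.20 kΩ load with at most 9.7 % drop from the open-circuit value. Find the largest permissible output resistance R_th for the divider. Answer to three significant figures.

R_th ≤ 129 Ω

Loading drop = R_th/(R_th + R_L) ≤ 0.0970, so R_th ≤ R_L · ε/(1−ε) = 1.20 kΩ × 0.0970/0.9030 = 129 Ω.
(Any R1, R2 with R2/(R1+R2) = 0.248 and R1‖R2 ≤ 129 Ω will meet the spec.)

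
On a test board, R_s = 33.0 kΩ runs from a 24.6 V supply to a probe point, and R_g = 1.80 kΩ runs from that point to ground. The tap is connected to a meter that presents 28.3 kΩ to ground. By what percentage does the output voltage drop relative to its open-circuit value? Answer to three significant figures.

5.69 %

The divider's output (Thévenin) resistance is R_s‖R_g = 1.707 kΩ.
Fractional drop under load = R_th/(R_th + R_L) = 1.707 / (1.707 + 28.3) = 0.05688.
So the output falls by 5.69 %.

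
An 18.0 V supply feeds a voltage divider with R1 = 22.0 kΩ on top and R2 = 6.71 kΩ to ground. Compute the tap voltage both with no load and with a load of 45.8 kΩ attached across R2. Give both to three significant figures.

Open-circuit: V = 18.0 × 6.71/(22.0 + 6.71) = 4.21 V.
With the load, R2 becomes R2‖R_L = 5.853 kΩ, so V = 18.0 × 5.853/27.85 = 3.78 V.

Unloaded: 4.21 V; loaded: 3.78 V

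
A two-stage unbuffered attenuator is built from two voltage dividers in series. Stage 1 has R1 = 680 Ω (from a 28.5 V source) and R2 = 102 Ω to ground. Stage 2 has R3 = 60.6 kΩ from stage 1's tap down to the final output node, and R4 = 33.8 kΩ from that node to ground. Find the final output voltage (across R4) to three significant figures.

V_out ≈ 1.33 V

Stage 2 presents R3+R4 = 94400 Ω as a load on stage 1's tap.
Stage 1's lower leg becomes R2‖(R3+R4) = 101.9 Ω, so V_mid = 28.5 × 101.9/781.9 = 3.714 V.
Stage 2 is itself unloaded: V_out = V_mid × R4/(R3+R4) = 3.714 × 33800/94400 = 1.33 V.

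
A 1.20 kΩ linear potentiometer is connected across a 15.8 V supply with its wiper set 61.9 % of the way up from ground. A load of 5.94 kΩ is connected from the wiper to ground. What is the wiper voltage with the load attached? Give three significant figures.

V ≈ 9.34 V

The wiper splits the pot into (1−α)R = 457.2 Ω above and αR = 742.8 Ω below.
Lower section ‖ load = 660.2 Ω.
V_wiper = 15.8 × 660.2/(457.2 + 660.2) = 9.34 V.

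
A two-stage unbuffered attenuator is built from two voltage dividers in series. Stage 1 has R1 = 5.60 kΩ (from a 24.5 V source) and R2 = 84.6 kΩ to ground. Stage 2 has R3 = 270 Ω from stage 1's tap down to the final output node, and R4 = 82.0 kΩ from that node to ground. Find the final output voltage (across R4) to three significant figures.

Stage 2 presents R3+R4 = 82270 Ω as a load on stage 1's tap.
Stage 1's lower leg becomes R2‖(R3+R4) = 41710 Ω, so V_mid = 24.5 × 41710/47310 = 21.60 V.
Stage 2 is itself unloaded: V_out = V_mid × R4/(R3+R4) = 21.60 × 82000/82270 = 21.5 V.

V_out ≈ 21.5 V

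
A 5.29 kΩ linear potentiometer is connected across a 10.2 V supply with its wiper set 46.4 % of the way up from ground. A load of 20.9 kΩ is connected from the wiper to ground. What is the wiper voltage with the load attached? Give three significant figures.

V ≈ 4.45 V

The wiper splits the pot into (1−α)R = 2.835 kΩ above and αR = 2.455 kΩ below.
Lower section ‖ load = 2.197 kΩ.
V_wiper = 10.2 × 2.197/(2.835 + 2.197) = 4.45 V.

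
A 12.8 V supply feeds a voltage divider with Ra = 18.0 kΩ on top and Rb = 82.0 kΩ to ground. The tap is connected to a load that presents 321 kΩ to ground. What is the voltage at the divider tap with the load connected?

V_out ≈ 10.0 V

The load sits in parallel with Rb: Rb‖R_L = (82.0 × 321) / (82.0 + 321) = 65.32 kΩ.
V_out = 12.8 × 65.32 / (18.0 + 65.32) = 12.8 × 65.32/83.32 = 10.0 V.
(Unloaded it would have been 10.5 V.)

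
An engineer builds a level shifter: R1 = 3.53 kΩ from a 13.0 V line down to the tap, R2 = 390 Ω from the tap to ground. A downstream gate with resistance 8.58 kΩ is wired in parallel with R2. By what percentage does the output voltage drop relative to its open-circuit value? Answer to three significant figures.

3.93 %

The divider's output (Thévenin) resistance is R1‖R2 = 351.2 Ω.
Fractional drop under load = R_th/(R_th + R_L) = 351.2 / (351.2 + 8580) = 0.03932.
So the output falls by 3.93 %.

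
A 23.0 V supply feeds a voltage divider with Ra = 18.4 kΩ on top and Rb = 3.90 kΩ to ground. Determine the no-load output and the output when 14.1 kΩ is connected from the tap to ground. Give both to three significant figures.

Open-circuit: V = 23.0 × 3.90/(18.4 + 3.90) = 4.02 V.
With the load, Rb becomes Rb‖R_L = 3.055 kΩ, so V = 23.0 × 3.055/21.45 = 3.27 V.

Unloaded: 4.02 V; loaded: 3.27 V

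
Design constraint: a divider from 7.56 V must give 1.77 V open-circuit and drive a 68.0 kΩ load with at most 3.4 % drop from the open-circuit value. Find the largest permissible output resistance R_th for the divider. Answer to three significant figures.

R_th ≤ 2.39 kΩ

Loading drop = R_th/(R_th + R_L) ≤ 0.0340, so R_th ≤ R_L · ε/(1−ε) = 68.0 kΩ × 0.0340/0.9660 = 2.39 kΩ.
(Any R1, R2 with R2/(R1+R2) = 0.234 and R1‖R2 ≤ 2.39 kΩ will meet the spec.)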